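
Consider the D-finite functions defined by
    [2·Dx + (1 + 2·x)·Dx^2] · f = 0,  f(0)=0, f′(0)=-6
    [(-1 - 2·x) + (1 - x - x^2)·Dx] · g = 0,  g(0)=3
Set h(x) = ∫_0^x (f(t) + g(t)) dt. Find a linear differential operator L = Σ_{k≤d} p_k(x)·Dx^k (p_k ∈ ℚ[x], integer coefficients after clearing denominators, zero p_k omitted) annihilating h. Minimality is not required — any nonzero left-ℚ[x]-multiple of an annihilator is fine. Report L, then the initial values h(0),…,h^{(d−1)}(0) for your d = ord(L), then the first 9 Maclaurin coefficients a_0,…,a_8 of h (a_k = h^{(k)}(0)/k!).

L = (-34 - 92·x - 116·x^2 - 48·x^3 - 24·x^4)·Dx^2 + (-5 - 60·x - 170·x^2 - 180·x^3 - 100·x^4 - 40·x^5)·Dx^3 + (3 + 11·x + 5·x^2 - 20·x^3 - 30·x^4 - 24·x^5 - 8·x^6)·Dx^4  (order 4).
h: a_k = 0, 3, -3/2, 4, 1/4, 27/5, 4/5, 71/7, 57/56, …
ICs: h(0) = 0, h′(0) = 3, h′′(0) = -3, h′′′(0) = 24.

f: a_k = 0, -6, 6, -8, 12, -96/5, 32, -384/7, 96, …
g: a_k = 3, 3, 6, 9, 15, 24, 39, 63, 102, …
Sum ⇒ L₀ = lclm(L_f,L_g) in ℚ(x)⟨Dx⟩.
h=∫h₀ ⇒ L = L₀·Dx.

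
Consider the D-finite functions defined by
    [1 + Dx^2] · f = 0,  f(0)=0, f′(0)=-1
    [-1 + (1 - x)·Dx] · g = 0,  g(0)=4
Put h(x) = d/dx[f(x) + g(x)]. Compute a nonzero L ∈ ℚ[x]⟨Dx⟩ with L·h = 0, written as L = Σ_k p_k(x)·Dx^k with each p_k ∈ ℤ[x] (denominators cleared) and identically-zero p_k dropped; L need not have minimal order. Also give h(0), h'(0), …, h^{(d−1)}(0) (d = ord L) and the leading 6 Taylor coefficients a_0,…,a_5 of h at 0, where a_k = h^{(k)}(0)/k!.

f: a_k = 0, -1, 0, 1/6, 0, -1/120, …
g: a_k = 4, 4, 4, 4, 4, 4, …
Sum ⇒ L₀ = lclm(L_f,L_g) in ℚ(x)⟨Dx⟩.
h₀' ⇒ L via d/dx closure of L₀.
L = (26 - 4·x + 2·x^2) + (-7 + 9·x - 3·x^2 + x^3)·Dx + (26 - 4·x + 2·x^2)·Dx^2 + (-7 + 9·x - 3·x^2 + x^3)·Dx^3  (order 3).
h: a_k = 3, 8, 25/2, 16, 479/24, 24, …
ICs: h(0) = 3, h′(0) = 8, h′′(0) = 25.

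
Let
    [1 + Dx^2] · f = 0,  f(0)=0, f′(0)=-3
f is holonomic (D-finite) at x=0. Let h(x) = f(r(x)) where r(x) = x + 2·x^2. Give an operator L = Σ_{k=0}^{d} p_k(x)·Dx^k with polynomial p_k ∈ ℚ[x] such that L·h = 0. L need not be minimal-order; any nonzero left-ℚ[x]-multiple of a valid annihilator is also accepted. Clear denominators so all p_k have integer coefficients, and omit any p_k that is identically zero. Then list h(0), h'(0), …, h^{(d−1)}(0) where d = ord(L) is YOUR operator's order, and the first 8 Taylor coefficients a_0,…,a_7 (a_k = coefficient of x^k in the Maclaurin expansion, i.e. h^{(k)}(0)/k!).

f: a_k = 0, -3, 0, 1/2, 0, -1/40, 0, 1/1680, …
Change of var in L_f (x↦r) gives L₀.
L = (1 + 12·x + 48·x^2 + 64·x^3) - 4·Dx + (1 + 4·x)·Dx^2  (order 2).
h: a_k = 0, -3, -6, 1/2, 3, 239/40, 15/4, -1679/1680, …
ICs: h(0) = 0, h′(0) = -3.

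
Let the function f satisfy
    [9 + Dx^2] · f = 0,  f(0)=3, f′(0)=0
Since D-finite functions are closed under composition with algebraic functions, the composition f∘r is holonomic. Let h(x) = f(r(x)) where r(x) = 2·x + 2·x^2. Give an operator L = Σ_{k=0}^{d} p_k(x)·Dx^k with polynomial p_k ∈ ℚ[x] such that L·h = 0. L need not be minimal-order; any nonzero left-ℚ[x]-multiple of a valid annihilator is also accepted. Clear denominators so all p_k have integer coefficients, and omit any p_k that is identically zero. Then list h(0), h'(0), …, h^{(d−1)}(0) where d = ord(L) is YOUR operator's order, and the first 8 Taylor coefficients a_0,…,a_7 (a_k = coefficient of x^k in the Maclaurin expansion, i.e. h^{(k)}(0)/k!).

f: a_k = 3, 0, -27/2, 0, 81/8, 0, -243/80, 0, …
Substitute x→r, Dx→(1/r')Dx; clear ⇒ L₀.
L = (36 + 216·x + 432·x^2 + 288·x^3) - 2·Dx + (1 + 2·x)·Dx^2  (order 2).
h: a_k = 3, 0, -54, -108, 108, 648, 3888/5, -2592/5, …
ICs: h(0) = 3, h′(0) = 0.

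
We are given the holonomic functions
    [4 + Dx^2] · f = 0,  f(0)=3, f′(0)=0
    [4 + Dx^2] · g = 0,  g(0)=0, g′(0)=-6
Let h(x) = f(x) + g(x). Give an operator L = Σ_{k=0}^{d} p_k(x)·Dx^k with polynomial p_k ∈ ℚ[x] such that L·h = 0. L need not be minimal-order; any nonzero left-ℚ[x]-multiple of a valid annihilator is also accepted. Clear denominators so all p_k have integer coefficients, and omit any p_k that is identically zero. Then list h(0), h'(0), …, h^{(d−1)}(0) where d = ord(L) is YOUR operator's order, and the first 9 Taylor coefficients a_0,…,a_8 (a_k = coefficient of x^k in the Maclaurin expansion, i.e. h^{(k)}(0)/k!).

L = 4 + Dx^2  (order 2).
h: a_k = 3, -6, -6, 4, 2, -4/5, -4/15, 8/105, 2/105, …
ICs: h(0) = 3, h′(0) = -6.

f: a_k = 3, 0, -6, 0, 2, 0, -4/15, 0, 2/105, …
g: a_k = 0, -6, 0, 4, 0, -4/5, 0, 8/105, 0, …
f+g: L₀ = lclm(L_f,L_g), ord ≤ 2+2.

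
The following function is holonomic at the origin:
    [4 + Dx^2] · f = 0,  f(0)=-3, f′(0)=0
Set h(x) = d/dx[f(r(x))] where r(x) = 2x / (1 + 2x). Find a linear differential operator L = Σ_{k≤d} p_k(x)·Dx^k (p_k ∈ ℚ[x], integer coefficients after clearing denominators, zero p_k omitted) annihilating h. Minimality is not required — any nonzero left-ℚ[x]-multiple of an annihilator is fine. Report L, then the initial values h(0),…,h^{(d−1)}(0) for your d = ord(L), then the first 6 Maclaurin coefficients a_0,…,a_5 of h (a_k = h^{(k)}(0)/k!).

L = (40 + 96·x + 96·x^2) + (12 + 72·x + 144·x^2 + 96·x^3)·Dx + (1 + 8·x + 24·x^2 + 32·x^3 + 16·x^4)·Dx^2  (order 2).
h: a_k = 0, 48, -288, 1024, -2560, 19712/5, …
ICs: h(0) = 0, h′(0) = 48.

f: a_k = -3, 0, 6, 0, -2, 0, …
L₀ from L_f via x↦r, Dx↦r'^{-1}Dx.
Derive L from L₀ (diff closure).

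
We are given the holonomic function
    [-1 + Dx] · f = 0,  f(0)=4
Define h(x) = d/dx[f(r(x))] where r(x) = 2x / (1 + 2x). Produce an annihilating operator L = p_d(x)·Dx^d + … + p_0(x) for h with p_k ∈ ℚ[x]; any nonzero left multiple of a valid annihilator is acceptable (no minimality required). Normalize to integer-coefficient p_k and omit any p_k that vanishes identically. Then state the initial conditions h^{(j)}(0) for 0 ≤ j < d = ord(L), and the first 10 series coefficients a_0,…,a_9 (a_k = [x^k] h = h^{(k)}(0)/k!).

f: a_k = 4, 4, 2, 2/3, 1/6, 1/30, 1/180, 1/1260, 1/10080, 1/90720, …
h₀=f(r): pull back L_f along r ⇒ L₀.
h=h₀': d/dx-closure on L₀ ⇒ L.
L = (-2 - 8·x) + (-1 - 4·x - 4·x^2)·Dx  (order 1).
h: a_k = 8, -16, 16, 32/3, -304/3, 4832/15, -34912/45, 501824/315, -904304/315, 12680672/2835, …
ICs: h(0) = 8.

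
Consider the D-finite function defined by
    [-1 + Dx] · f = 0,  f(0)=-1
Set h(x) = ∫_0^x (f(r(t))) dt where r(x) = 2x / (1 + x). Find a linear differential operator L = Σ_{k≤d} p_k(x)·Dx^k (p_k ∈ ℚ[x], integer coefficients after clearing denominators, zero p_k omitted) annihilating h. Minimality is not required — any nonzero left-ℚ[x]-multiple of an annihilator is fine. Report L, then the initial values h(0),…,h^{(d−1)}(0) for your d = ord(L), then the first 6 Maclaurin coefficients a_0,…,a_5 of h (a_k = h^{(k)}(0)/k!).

L = -2·Dx + (1 + 2·x + x^2)·Dx^2  (order 2).
h: a_k = 0, -1, -1, 0, 1/6, -2/15, …
ICs: h(0) = 0, h′(0) = -1.

f: a_k = -1, -1, -1/2, -1/6, -1/24, -1/120, …
h₀=f(r): pull back L_f along r ⇒ L₀.
h=∫h₀ ⇒ L = L₀·Dx.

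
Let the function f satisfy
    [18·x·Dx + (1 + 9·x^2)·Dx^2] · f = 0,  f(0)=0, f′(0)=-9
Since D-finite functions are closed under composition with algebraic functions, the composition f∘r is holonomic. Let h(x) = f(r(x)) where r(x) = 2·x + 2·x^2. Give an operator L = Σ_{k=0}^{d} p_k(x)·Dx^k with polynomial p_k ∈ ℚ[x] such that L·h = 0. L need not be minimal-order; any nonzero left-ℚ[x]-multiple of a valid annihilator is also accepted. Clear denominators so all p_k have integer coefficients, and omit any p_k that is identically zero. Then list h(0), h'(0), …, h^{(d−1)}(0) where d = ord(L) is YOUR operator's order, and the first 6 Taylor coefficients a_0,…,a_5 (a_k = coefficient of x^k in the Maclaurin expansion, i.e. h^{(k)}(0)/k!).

f: a_k = 0, -9, 0, 27, 0, -729/5, …
L₀ from L_f via x↦r, Dx↦r'^{-1}Dx.
L = (-2 + 72·x + 288·x^2 + 432·x^3 + 216·x^4)·Dx + (1 + 2·x + 36·x^2 + 144·x^3 + 180·x^4 + 72·x^5)·Dx^2  (order 2).
h: a_k = 0, -18, -18, 216, 648, -20088/5, …
ICs: h(0) = 0, h′(0) = -18.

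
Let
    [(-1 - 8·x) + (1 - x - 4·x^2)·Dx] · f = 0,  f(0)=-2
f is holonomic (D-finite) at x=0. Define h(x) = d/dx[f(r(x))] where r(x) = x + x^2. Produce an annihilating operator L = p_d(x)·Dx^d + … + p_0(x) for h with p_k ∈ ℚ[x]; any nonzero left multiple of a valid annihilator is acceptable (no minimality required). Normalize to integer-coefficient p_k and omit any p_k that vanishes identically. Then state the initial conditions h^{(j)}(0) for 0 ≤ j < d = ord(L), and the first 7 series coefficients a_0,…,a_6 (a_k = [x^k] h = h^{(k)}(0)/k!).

L = (12 + 78·x + 246·x^2 + 656·x^3 + 1128·x^4 + 960·x^5 + 320·x^6) + (-1 - 9·x - 9·x^2 + 66·x^3 + 220·x^4 + 312·x^5 + 224·x^6 + 64·x^7)·Dx  (order 1).
h: a_k = -2, -24, -114, -488, -2080, -8268, -32102, …
ICs: h(0) = -2.

f: a_k = -2, -2, -10, -18, -58, -130, -362, …
Substitute x→r, Dx→(1/r')Dx; clear ⇒ L₀.
h₀' ⇒ L via d/dx closure of L₀.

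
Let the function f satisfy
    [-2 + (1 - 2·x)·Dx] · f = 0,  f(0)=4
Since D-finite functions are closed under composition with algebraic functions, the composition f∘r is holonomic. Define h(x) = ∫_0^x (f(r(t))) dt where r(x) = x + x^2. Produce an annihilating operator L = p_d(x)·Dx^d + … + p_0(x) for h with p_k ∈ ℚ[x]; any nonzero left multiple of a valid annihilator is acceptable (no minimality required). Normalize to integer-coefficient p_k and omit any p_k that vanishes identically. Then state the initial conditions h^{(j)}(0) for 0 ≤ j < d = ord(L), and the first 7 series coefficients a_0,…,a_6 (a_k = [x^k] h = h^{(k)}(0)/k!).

L = (2 + 4·x)·Dx + (-1 + 2·x + 2·x^2)·Dx^2  (order 2).
h: a_k = 0, 4, 4, 8, 16, 176/5, 80, …
ICs: h(0) = 0, h′(0) = 4.

f: a_k = 4, 8, 16, 32, 64, 128, 256, …
L₀ from L_f via x↦r, Dx↦r'^{-1}Dx.
h=∫h₀ ⇒ L = L₀·Dx.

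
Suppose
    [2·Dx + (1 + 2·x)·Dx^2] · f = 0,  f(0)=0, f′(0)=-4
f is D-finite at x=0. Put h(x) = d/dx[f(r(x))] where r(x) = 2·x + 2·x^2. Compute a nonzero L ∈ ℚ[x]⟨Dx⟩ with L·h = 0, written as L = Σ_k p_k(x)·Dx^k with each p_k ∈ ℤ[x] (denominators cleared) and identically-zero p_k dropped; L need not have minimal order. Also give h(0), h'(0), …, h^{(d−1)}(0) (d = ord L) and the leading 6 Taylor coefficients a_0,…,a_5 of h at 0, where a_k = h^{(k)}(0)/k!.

L = 2 + (1 + 2·x)·Dx  (order 1).
h: a_k = -8, 16, -32, 64, -128, 256, …
ICs: h(0) = -8.

f: a_k = 0, -4, 4, -16/3, 8, -64/5, …
Substitute x→r, Dx→(1/r')Dx; clear ⇒ L₀.
h=h₀': d/dx-closure on L₀ ⇒ L.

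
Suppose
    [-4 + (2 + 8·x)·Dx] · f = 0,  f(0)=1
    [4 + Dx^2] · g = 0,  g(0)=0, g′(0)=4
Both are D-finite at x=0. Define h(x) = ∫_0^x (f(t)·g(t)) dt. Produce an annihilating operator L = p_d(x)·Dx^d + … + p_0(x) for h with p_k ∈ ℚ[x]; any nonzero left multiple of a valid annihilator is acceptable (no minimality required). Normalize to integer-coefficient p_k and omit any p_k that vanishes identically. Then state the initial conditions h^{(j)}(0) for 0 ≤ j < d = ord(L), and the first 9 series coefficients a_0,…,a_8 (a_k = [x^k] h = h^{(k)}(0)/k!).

L = (16 + 32·x + 64·x^2)·Dx + (-4 - 16·x)·Dx^2 + (1 + 8·x + 16·x^2)·Dx^3  (order 3).
h: a_k = 0, 0, 2, 8/3, -8/3, 32/15, -256/45, 512/35, -12224/315, …
ICs: h(0) = 0, h′(0) = 0, h′′(0) = 4.

f: a_k = 1, 2, -2, 4, -10, 28, -84, 264, -858, …
g: a_k = 0, 4, 0, -8/3, 0, 8/15, 0, -16/315, 0, …
L₀ := L_f ⊗_s L_g (sym. prod.), ord ≤ 2.
h=∫₀ˣh₀: take L = L₀·Dx.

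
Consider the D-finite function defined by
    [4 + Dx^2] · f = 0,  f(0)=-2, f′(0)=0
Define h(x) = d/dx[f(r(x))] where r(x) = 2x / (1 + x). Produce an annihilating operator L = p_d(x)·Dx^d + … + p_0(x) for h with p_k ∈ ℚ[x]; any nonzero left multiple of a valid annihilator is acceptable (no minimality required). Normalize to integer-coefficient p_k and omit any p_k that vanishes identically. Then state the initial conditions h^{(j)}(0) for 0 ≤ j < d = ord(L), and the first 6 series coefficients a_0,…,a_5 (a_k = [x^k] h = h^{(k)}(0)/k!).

f: a_k = -2, 0, 4, 0, -4/3, 0, …
L₀ from L_f via x↦r, Dx↦r'^{-1}Dx.
Differentiate: ansatz ord ≤ ord L₀ ⇒ L.
L = (22 + 12·x + 6·x^2) + (6 + 18·x + 18·x^2 + 6·x^3)·Dx + (1 + 4·x + 6·x^2 + 4·x^3 + x^4)·Dx^2  (order 2).
h: a_k = 0, 32, -96, 320/3, 320/3, -10976/15, …
ICs: h(0) = 0, h′(0) = 32.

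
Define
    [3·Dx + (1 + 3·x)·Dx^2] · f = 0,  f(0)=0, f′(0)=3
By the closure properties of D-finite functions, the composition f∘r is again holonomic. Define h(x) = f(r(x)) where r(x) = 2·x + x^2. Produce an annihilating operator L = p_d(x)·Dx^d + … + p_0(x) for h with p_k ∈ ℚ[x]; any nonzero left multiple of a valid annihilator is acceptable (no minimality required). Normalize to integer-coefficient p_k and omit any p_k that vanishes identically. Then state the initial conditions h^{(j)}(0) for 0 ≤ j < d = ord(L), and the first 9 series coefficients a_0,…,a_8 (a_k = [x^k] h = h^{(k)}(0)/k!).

f: a_k = 0, 3, -9/2, 9, -81/4, 243/5, -243/2, 2187/7, -6561/8, …
f∘r: x↦r, Dx↦Dx/r' in L_f ⇒ L₀.
L = (5 + 6·x + 3·x^2)·Dx + (1 + 7·x + 9·x^2 + 3·x^3)·Dx^2  (order 2).
h: a_k = 0, 6, -15, 54, -441/2, 4806/5, -4365, 142722/7, -388881/4, …
ICs: h(0) = 0, h′(0) = 6.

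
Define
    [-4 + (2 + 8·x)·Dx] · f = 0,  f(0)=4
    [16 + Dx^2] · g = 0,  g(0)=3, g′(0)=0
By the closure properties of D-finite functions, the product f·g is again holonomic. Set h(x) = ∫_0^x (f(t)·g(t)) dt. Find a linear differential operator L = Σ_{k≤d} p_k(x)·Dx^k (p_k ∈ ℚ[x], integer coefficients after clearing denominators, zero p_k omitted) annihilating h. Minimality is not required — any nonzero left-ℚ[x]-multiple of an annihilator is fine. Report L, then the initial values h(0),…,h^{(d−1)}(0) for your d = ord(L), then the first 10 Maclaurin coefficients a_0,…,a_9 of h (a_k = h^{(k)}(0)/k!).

f: a_k = 4, 8, -8, 16, -40, 112, -336, 1056, -3432, 11440, …
g: a_k = 3, 0, -24, 0, 32, 0, -256/15, 0, 512/105, 0, …
h₀=f·g: eliminate ⇒ L₀, order ≤ 1·2.
h=∫₀ˣh₀: take L = L₀·Dx.
L = (28 + 128·x + 256·x^2)·Dx + (-4 - 16·x)·Dx^2 + (1 + 8·x + 16·x^2)·Dx^3  (order 3).
h: a_k = 0, 12, 12, -40, -36, 40, 104/3, -5584/105, 1604/15, -352376/945, …
ICs: h(0) = 0, h′(0) = 12, h′′(0) = 24.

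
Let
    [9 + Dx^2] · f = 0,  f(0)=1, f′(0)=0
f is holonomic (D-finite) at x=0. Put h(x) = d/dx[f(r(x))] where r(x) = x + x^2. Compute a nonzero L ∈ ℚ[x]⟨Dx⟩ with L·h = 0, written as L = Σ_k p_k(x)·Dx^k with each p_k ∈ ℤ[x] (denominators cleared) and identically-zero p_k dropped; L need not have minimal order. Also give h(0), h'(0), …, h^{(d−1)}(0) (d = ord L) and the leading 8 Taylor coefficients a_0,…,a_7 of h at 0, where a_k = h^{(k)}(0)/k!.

L = (21 + 72·x + 216·x^2 + 288·x^3 + 144·x^4) + (-6 - 12·x)·Dx + (1 + 4·x + 4·x^2)·Dx^2  (order 2).
h: a_k = 0, -9, -27, -9/2, 135/2, 4617/40, 2079/40, -52191/560, …
ICs: h(0) = 0, h′(0) = -9.

f: a_k = 1, 0, -9/2, 0, 27/8, 0, -81/80, 0, …
h₀=f(r): pull back L_f along r ⇒ L₀.
Differentiate: ansatz ord ≤ ord L₀ ⇒ L.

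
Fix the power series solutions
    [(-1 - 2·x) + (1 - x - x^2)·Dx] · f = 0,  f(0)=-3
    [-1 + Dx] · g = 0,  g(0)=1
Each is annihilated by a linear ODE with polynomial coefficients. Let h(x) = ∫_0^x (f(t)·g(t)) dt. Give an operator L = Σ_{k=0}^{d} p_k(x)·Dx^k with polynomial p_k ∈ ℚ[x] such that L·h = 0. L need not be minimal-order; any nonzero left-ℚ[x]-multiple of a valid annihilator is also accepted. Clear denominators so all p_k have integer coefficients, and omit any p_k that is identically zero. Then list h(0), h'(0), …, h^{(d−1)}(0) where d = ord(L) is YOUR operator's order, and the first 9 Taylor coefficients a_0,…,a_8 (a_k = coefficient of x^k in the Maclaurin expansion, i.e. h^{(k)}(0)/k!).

f: a_k = -3, -3, -6, -9, -15, -24, -39, -63, -102, …
g: a_k = 1, 1, 1/2, 1/6, 1/24, 1/120, 1/720, 1/5040, 1/40320, …
f·g: L₀ = L_f ⊗_s L_g, ord ≤ 1·1.
Integrate: L := L₀·Dx.
L = (2 + x - x^2)·Dx + (-1 + x + x^2)·Dx^2  (order 2).
h: a_k = 0, -3, -3, -7/2, -17/4, -221/40, -893/120, -17347/1680, -98221/6720, …
ICs: h(0) = 0, h′(0) = -3.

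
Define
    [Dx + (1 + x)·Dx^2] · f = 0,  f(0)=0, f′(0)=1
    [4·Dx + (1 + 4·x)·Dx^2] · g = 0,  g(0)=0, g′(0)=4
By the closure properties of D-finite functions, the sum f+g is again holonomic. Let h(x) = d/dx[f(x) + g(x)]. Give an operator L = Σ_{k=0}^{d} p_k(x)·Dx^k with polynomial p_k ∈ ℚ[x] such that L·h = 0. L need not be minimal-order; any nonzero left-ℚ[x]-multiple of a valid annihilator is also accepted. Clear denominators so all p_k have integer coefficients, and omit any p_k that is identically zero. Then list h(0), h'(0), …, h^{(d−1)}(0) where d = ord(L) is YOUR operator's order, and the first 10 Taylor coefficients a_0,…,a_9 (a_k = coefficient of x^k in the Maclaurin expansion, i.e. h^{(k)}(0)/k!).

f: a_k = 0, 1, -1/2, 1/3, -1/4, 1/5, -1/6, 1/7, -1/8, 1/9, …
g: a_k = 0, 4, -8, 64/3, -64, 1024/5, -2048/3, 16384/7, -8192, 262144/9, …
Sum ⇒ L₀ = lclm(L_f,L_g) in ℚ(x)⟨Dx⟩.
h₀' ⇒ L via d/dx closure of L₀.
L = 8 + (10 + 16·x)·Dx + (1 + 5·x + 4·x^2)·Dx^2  (order 2).
h: a_k = 5, -17, 65, -257, 1025, -4097, 16385, -65537, 262145, -1048577, …
ICs: h(0) = 5, h′(0) = -17.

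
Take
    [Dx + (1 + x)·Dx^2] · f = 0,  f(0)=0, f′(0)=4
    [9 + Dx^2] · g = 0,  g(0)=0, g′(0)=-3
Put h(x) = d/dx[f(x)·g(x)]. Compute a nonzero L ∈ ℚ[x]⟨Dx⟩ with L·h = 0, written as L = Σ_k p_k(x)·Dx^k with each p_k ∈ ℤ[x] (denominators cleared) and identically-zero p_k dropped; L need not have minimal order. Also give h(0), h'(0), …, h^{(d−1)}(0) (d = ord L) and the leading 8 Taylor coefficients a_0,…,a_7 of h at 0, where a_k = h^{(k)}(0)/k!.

f: a_k = 0, 4, -2, 4/3, -1, 4/5, -2/3, 4/7, …
g: a_k = 0, -3, 0, 9/2, 0, -81/40, 0, 243/560, …
Product ⇒ symmetric product L₀, ord ≤ 4.
Derive L from L₀ (diff closure).
L = (13743 + 107892·x + 319302·x^2 + 475308·x^3 + 381267·x^4 + 157464·x^5 + 26244·x^6) + (4104 + 24192·x + 53460·x^2 + 56700·x^3 + 29160·x^4 + 5832·x^5)·Dx + (4020 + 27828·x + 76770·x^2 + 109512·x^3 + 85698·x^4 + 34992·x^5 + 5832·x^6)·Dx^2 + (456 + 2688·x + 5940·x^2 + 6300·x^3 + 3240·x^4 + 648·x^5)·Dx^3 + (277 + 1760·x + 4588·x^2 + 6300·x^3 + 4815·x^4 + 1944·x^5 + 324·x^6)·Dx^4  (order 4).
h: a_k = 0, -24, 18, 56, -30, -27, 217/20, 258/35, …
ICs: h(0) = 0, h′(0) = -24, h′′(0) = 36, h′′′(0) = 336.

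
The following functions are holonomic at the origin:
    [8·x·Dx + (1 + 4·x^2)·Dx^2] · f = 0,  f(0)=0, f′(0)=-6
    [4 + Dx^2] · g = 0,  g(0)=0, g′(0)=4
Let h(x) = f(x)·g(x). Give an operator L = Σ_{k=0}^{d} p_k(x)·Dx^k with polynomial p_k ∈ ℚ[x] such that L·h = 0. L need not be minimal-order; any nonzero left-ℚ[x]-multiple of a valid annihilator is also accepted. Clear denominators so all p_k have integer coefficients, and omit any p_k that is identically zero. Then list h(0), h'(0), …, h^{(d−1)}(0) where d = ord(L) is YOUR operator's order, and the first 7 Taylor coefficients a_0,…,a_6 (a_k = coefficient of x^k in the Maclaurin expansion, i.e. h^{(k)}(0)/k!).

L = (80 + 832·x^2 + 1408·x^4 + 2048·x^6 + 2048·x^8) + (96·x + 640·x^3 + 1536·x^5 + 2048·x^7)·Dx + (24 + 256·x^2 + 576·x^4 + 1024·x^6 + 1024·x^8)·Dx^2 + (24·x + 160·x^3 + 384·x^5 + 512·x^7)·Dx^3 + (1 + 12·x^2 + 56·x^4 + 128·x^6 + 128·x^8)·Dx^4  (order 4).
h: a_k = 0, 0, -24, 0, 48, 0, -304/3, …
ICs: h(0) = 0, h′(0) = 0, h′′(0) = -48, h′′′(0) = 0.

f: a_k = 0, -6, 0, 8, 0, -96/5, 0, …
g: a_k = 0, 4, 0, -8/3, 0, 8/15, 0, …
f·g: L₀ = L_f ⊗_s L_g, ord ≤ 2·2.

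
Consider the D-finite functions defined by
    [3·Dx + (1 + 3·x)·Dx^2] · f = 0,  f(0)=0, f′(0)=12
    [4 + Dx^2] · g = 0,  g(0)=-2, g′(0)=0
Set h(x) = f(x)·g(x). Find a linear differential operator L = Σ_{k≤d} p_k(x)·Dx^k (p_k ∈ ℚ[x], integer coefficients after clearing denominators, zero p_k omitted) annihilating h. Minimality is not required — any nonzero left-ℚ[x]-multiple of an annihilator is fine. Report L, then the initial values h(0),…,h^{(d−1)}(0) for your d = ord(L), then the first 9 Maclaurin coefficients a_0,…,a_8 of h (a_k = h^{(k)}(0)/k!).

L = (-1112 - 1248·x + 7344·x^2 + 27648·x^3 + 20736·x^4) + (-48 + 2160·x + 10368·x^2 + 10368·x^3)·Dx + (-250 + 240·x + 4968·x^2 + 13824·x^3 + 10368·x^4)·Dx^2 + (-12 + 540·x + 2592·x^2 + 2592·x^3)·Dx^3 + (7 + 138·x + 783·x^2 + 1728·x^3 + 1296·x^4)·Dx^4  (order 4).
h: a_k = 0, -24, 36, -24, 90, -1304/5, 672, -185608/105, 23609/5, …
ICs: h(0) = 0, h′(0) = -24, h′′(0) = 72, h′′′(0) = -144.

f: a_k = 0, 12, -18, 36, -81, 972/5, -486, 8748/7, -6561/2, …
g: a_k = -2, 0, 4, 0, -4/3, 0, 8/45, 0, -4/315, …
Sym-product of L_f,L_g gives L₀ (≤ ord 4).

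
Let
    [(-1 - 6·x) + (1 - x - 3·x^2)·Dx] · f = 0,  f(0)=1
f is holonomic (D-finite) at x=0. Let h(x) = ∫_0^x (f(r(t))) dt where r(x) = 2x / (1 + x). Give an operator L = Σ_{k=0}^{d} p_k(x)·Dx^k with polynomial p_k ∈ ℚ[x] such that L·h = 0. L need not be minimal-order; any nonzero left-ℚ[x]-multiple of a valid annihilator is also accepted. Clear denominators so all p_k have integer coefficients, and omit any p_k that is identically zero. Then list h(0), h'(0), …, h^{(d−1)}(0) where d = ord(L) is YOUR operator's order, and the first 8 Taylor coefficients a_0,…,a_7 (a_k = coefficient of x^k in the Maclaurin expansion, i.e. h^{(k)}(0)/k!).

L = (2 + 26·x)·Dx + (-1 - x + 13·x^2 + 13·x^3)·Dx^2  (order 2).
h: a_k = 0, 1, 1, 14/3, 13/2, 182/5, 169/3, 338, …
ICs: h(0) = 0, h′(0) = 1.

f: a_k = 1, 1, 4, 7, 19, 40, 97, 217, …
Substitute x→r, Dx→(1/r')Dx; clear ⇒ L₀.
∫: right-multiply L₀ by Dx.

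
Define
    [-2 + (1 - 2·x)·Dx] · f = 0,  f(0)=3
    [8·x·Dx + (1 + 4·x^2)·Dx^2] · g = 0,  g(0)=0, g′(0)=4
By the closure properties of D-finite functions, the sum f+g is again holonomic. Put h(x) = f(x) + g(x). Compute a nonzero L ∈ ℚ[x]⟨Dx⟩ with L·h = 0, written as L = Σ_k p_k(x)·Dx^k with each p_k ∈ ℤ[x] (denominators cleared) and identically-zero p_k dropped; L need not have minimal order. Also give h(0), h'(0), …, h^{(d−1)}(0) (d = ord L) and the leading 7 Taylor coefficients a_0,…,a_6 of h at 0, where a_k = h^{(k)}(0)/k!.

L = (-8 + 64·x + 96·x^2)·Dx + (8 - 8·x + 32·x^2 + 96·x^3)·Dx^2 + (-1 + 16·x^4)·Dx^3  (order 3).
h: a_k = 3, 10, 12, 56/3, 48, 544/5, 192, …
ICs: h(0) = 3, h′(0) = 10, h′′(0) = 24.

f: a_k = 3, 6, 12, 24, 48, 96, 192, …
g: a_k = 0, 4, 0, -16/3, 0, 64/5, 0, …
Weyl lclm of L_f,L_g ⇒ L₀ (ord ≤ 3).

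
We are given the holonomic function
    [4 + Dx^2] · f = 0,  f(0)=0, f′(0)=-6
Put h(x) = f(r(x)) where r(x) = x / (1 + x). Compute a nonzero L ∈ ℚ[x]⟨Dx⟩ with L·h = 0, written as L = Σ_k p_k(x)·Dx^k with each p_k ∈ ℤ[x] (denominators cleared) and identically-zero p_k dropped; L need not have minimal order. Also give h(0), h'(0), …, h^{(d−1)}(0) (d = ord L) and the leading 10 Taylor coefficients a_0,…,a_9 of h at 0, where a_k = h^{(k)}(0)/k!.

f: a_k = 0, -6, 0, 4, 0, -4/5, 0, 8/105, 0, -4/945, …
f∘r: x↦r, Dx↦Dx/r' in L_f ⇒ L₀.
L = 4 + (2 + 6·x + 6·x^2 + 2·x^3)·Dx + (1 + 4·x + 6·x^2 + 4·x^3 + x^4)·Dx^2  (order 2).
h: a_k = 0, -6, 6, -2, -6, 86/5, -30, 4418/105, -758/15, 49262/945, …
ICs: h(0) = 0, h′(0) = -6.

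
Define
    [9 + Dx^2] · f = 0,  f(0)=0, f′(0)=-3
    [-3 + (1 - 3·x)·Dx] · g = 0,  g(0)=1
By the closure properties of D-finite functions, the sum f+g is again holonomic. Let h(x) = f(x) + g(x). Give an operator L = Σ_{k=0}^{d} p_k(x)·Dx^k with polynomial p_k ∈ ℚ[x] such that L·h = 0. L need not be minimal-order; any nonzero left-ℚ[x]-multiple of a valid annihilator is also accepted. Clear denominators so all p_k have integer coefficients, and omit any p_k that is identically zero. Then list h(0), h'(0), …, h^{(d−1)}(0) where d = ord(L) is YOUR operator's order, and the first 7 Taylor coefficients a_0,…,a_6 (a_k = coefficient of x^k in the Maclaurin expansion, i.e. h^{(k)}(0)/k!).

L = (-63 + 54·x - 81·x^2) + (9 - 45·x + 81·x^2 - 81·x^3)·Dx + (-7 + 6·x - 9·x^2)·Dx^2 + (1 - 5·x + 9·x^2 - 9·x^3)·Dx^3  (order 3).
h: a_k = 1, 0, 9, 63/2, 81, 9639/40, 729, …
ICs: h(0) = 1, h′(0) = 0, h′′(0) = 18.

f: a_k = 0, -3, 0, 9/2, 0, -81/40, 0, …
g: a_k = 1, 3, 9, 27, 81, 243, 729, …
f+g: L₀ = lclm(L_f,L_g), ord ≤ 2+1.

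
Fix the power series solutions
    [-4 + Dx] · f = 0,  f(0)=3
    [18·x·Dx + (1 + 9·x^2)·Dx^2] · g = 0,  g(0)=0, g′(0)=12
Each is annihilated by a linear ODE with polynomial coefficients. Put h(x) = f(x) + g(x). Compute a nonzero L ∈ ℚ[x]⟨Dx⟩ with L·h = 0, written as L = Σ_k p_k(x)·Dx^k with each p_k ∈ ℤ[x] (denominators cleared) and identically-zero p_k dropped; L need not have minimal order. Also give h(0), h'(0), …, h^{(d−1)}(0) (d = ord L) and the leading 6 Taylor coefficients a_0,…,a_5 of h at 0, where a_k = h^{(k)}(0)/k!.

f: a_k = 3, 12, 24, 32, 32, 128/5, …
g: a_k = 0, 12, 0, -36, 0, 972/5, …
L₀ := lclm(L_f,L_g); ord L₀ ≤ 1+2.
L = (36 - 144·x - 972·x^2 - 1296·x^3)·Dx + (-17 + 99·x^2 - 648·x^4)·Dx^2 + (2 + 9·x + 36·x^2 + 81·x^3 + 162·x^4)·Dx^3  (order 3).
h: a_k = 3, 24, 24, -4, 32, 220, …
ICs: h(0) = 3, h′(0) = 24, h′′(0) = 48.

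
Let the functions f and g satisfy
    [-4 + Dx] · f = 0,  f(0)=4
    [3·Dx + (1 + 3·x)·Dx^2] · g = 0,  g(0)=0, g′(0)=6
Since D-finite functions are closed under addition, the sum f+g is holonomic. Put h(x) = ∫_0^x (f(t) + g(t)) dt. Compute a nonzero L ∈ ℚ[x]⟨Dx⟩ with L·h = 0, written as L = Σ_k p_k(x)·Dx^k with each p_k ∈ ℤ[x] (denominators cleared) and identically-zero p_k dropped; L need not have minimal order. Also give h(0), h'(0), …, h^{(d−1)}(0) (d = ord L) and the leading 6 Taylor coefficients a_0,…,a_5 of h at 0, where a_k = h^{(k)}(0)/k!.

L = (-120 - 144·x)·Dx^2 + (2 - 96·x - 144·x^2)·Dx^3 + (7 + 33·x + 36·x^2)·Dx^4  (order 4).
h: a_k = 0, 4, 11, 23/3, 91/6, 13/30, …
ICs: h(0) = 0, h′(0) = 4, h′′(0) = 22, h′′′(0) = 46.

f: a_k = 4, 16, 32, 128/3, 128/3, 512/15, …
g: a_k = 0, 6, -9, 18, -81/2, 486/5, …
L₀ := lclm(L_f,L_g); ord L₀ ≤ 1+2.
∫: right-multiply L₀ by Dx.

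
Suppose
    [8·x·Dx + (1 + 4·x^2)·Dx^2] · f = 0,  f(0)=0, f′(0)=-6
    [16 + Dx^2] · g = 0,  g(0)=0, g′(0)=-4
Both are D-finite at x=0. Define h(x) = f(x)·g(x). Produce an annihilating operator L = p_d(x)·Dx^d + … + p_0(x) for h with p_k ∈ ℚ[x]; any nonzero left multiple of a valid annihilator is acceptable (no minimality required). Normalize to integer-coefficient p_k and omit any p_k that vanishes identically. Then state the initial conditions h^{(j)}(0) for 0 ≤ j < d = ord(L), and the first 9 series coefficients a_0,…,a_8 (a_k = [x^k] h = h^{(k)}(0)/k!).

f: a_k = 0, -6, 0, 8, 0, -96/5, 0, 384/7, 0, …
g: a_k = 0, -4, 0, 32/3, 0, -128/15, 0, 1024/315, 0, …
Product ⇒ symmetric product L₀, ord ≤ 4.
L = (2560 + 29696·x^2 + 118784·x^4 + 262144·x^6 + 262144·x^8) + (1536·x + 14336·x^3 + 49152·x^5 + 65536·x^7)·Dx + (240 + 3008·x^2 + 13824·x^4 + 32768·x^6 + 32768·x^8)·Dx^2 + (96·x + 896·x^3 + 3072·x^5 + 4096·x^7)·Dx^3 + (5 + 72·x^2 + 400·x^4 + 1024·x^6 + 1024·x^8)·Dx^4  (order 4).
h: a_k = 0, 0, 24, 0, -96, 0, 640/3, 0, -512, …
ICs: h(0) = 0, h′(0) = 0, h′′(0) = 48, h′′′(0) = 0.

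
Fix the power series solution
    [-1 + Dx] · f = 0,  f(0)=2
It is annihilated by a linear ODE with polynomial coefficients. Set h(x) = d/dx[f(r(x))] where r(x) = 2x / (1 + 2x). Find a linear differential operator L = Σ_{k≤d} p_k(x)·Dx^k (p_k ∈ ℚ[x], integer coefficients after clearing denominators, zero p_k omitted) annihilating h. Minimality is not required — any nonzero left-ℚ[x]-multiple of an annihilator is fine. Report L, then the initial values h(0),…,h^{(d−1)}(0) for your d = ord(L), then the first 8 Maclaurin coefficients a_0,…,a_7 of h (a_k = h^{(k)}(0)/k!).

L = (-2 - 8·x) + (-1 - 4·x - 4·x^2)·Dx  (order 1).
h: a_k = 4, -8, 8, 16/3, -152/3, 2416/15, -17456/45, 250912/315, …
ICs: h(0) = 4.

f: a_k = 2, 2, 1, 1/3, 1/12, 1/60, 1/360, 1/2520, …
L₀ from L_f via x↦r, Dx↦r'^{-1}Dx.
Differentiate: ansatz ord ≤ ord L₀ ⇒ L.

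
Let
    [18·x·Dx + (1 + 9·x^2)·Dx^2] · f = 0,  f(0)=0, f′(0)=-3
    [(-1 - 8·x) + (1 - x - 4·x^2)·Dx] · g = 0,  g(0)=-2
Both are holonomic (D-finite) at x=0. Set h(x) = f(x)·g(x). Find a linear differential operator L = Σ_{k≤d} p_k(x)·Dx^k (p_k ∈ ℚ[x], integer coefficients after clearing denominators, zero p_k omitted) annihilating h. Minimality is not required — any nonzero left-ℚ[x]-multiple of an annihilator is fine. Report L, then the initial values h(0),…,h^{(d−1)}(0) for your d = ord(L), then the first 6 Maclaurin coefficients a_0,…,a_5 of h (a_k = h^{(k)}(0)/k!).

f: a_k = 0, -3, 0, 9, 0, -243/5, …
g: a_k = -2, -2, -10, -18, -58, -130, …
h₀=f·g: eliminate ⇒ L₀, order ≤ 2·1.
L = (8 + 18·x + 216·x^2) + (2 - 2·x + 36·x^2 + 216·x^3)·Dx + (-1 + x - 5·x^2 + 9·x^3 + 36·x^4)·Dx^2  (order 2).
h: a_k = 0, 6, 6, 12, 36, 906/5, …
ICs: h(0) = 0, h′(0) = 6.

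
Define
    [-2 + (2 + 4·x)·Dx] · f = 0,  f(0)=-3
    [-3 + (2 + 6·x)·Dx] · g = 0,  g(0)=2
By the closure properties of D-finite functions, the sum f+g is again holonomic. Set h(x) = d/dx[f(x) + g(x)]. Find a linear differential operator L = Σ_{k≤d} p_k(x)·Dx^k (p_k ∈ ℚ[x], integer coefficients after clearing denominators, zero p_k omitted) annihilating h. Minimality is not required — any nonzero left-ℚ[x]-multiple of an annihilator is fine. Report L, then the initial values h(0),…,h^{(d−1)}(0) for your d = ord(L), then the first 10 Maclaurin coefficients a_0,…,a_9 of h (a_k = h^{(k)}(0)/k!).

f: a_k = -3, -3, 3/2, -3/2, 15/8, -21/8, 63/16, -99/16, 1287/128, -2145/128, …
g: a_k = 2, 3, -9/4, 27/8, -405/64, 1701/128, -15309/512, 72171/1024, -2814669/16384, 14073345/32768, …
h₀=f+g: left-lcm gives L₀, ord ≤ 2.
Derive L from L₀ (diff closure).
L = -9 + (-15 - 36·x)·Dx + (-2 - 10·x - 12·x^2)·Dx^2  (order 2).
h: a_k = 0, -3/2, 45/8, -285/16, 6825/128, -39879/256, 460845/1024, -2649933/2048, 121718025/32768, -699070515/65536, …
ICs: h(0) = 0, h′(0) = -3/2.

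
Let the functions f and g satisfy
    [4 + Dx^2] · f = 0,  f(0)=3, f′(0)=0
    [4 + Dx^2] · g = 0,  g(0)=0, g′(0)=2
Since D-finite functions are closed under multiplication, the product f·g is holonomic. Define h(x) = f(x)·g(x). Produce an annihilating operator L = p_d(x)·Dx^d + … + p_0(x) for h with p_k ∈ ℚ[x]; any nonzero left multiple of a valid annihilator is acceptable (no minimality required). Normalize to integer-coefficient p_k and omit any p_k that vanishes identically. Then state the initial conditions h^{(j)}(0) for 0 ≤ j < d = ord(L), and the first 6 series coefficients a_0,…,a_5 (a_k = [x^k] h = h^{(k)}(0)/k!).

L = 16·Dx + Dx^3  (order 3).
h: a_k = 0, 6, 0, -16, 0, 64/5, …
ICs: h(0) = 0, h′(0) = 6, h′′(0) = 0.

f: a_k = 3, 0, -6, 0, 2, 0, …
g: a_k = 0, 2, 0, -4/3, 0, 4/15, …
f·g: L₀ = L_f ⊗_s L_g, ord ≤ 2·2.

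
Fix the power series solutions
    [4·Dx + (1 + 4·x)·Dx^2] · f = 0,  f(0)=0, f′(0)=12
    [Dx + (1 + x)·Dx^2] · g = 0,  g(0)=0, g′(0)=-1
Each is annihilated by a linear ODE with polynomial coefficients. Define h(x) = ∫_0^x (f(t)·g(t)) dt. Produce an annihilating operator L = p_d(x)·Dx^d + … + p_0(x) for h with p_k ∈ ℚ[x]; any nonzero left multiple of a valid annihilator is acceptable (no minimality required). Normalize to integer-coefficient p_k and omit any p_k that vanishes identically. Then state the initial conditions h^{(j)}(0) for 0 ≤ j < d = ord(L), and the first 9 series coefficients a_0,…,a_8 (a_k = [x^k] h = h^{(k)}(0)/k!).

L = (136 + 320·x + 256·x^2)·Dx^2 + (290 + 1464·x + 2400·x^2 + 1280·x^3)·Dx^3 + (92 + 740·x + 1992·x^2 + 2240·x^3 + 896·x^4)·Dx^4 + (5 + 58·x + 245·x^2 + 464·x^3 + 400·x^4 + 128·x^5)·Dx^5  (order 5).
h: a_k = 0, 0, 0, -4, 15/2, -16, 235/6, -1586/15, 1221/4, …
ICs: h(0) = 0, h′(0) = 0, h′′(0) = 0, h′′′(0) = -24, h′′′′(0) = 180.

f: a_k = 0, 12, -24, 64, -192, 3072/5, -2048, 49152/7, -24576, …
g: a_k = 0, -1, 1/2, -1/3, 1/4, -1/5, 1/6, -1/7, 1/8, …
L₀ := L_f ⊗_s L_g (sym. prod.), ord ≤ 4.
h=∫₀ˣh₀: take L = L₀·Dx.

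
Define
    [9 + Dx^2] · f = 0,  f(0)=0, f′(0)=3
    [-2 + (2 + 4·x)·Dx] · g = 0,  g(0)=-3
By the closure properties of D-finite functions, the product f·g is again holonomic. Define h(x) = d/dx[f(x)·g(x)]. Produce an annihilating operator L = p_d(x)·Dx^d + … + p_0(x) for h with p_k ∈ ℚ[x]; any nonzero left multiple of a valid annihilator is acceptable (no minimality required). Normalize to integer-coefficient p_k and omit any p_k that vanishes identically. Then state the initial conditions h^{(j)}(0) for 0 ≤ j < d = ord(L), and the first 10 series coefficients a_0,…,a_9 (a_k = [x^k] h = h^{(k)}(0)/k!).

L = (14 + 84·x + 192·x^2 + 216·x^3 + 108·x^4) + (-1 - 8·x - 18·x^2 - 12·x^3)·Dx + (1 + 7·x + 19·x^2 + 24·x^3 + 12·x^4)·Dx^2  (order 2).
h: a_k = -9, -18, 54, 36, -36, -216/5, 54, -2376/35, 972/7, -1908/7, …
ICs: h(0) = -9, h′(0) = -18.

f: a_k = 0, 3, 0, -9/2, 0, 81/40, 0, -243/560, 0, 243/4480, …
g: a_k = -3, -3, 3/2, -3/2, 15/8, -21/8, 63/16, -99/16, 1287/128, -2145/128, …
h₀=f·g: eliminate ⇒ L₀, order ≤ 2·1.
h₀' ⇒ L via d/dx closure of L₀.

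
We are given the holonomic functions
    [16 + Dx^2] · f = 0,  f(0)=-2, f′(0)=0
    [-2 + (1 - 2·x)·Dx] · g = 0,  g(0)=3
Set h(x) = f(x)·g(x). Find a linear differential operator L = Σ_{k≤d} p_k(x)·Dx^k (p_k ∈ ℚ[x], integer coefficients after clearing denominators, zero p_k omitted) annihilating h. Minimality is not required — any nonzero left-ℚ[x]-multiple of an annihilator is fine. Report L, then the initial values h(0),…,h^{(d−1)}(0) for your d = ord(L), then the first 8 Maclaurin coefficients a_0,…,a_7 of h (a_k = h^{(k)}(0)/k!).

L = (-16 + 32·x) + 4·Dx + (-1 + 2·x)·Dx^2  (order 2).
h: a_k = -6, -12, 24, 48, 32, 64, 2432/15, 4864/15, …
ICs: h(0) = -6, h′(0) = -12.

f: a_k = -2, 0, 16, 0, -64/3, 0, 512/45, 0, …
g: a_k = 3, 6, 12, 24, 48, 96, 192, 384, …
L₀ := L_f ⊗_s L_g (sym. prod.), ord ≤ 2.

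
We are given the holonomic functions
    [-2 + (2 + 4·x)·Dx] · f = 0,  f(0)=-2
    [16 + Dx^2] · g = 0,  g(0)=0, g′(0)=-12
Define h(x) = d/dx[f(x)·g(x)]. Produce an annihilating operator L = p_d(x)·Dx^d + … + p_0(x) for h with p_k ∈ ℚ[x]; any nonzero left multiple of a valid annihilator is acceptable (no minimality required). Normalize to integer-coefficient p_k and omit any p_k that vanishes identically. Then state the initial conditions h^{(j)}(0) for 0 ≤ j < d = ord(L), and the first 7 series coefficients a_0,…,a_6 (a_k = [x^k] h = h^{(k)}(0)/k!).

L = (413 + 2688·x + 6784·x^2 + 8192·x^3 + 4096·x^4) + (-26 - 180·x - 384·x^2 - 256·x^3)·Dx + (19 + 140·x + 396·x^2 + 512·x^3 + 256·x^4)·Dx^2  (order 2).
h: a_k = 24, 48, -228, -208, 341, 1206/5, -7687/30, …
ICs: h(0) = 24, h′(0) = 48.

f: a_k = -2, -2, 1, -1, 5/4, -7/4, 21/8, …
g: a_k = 0, -12, 0, 32, 0, -128/5, 0, …
Sym-product of L_f,L_g gives L₀ (≤ ord 2).
h=h₀': d/dx-closure on L₀ ⇒ L.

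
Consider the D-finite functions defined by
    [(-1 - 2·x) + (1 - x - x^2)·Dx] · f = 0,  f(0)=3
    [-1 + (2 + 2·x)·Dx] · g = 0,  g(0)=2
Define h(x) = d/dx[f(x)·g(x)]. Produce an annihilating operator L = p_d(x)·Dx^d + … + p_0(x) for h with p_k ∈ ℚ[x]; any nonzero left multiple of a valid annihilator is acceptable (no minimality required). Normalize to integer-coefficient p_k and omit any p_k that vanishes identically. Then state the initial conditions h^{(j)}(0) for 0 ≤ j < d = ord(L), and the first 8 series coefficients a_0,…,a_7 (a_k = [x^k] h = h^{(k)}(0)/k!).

L = (19 + 66·x + 81·x^2 + 50·x^3 + 15·x^4) + (-6 - 10·x + 6·x^2 + 26·x^3 + 22·x^4 + 6·x^5)·Dx  (order 1).
h: a_k = 9, 57/2, 567/8, 2409/16, 39315/128, 151983/256, 1150275/1024, 4249065/2048, …
ICs: h(0) = 9.

f: a_k = 3, 3, 6, 9, 15, 24, 39, 63, …
g: a_k = 2, 1, -1/4, 1/8, -5/64, 7/128, -21/512, 33/1024, …
h₀=f·g: eliminate ⇒ L₀, order ≤ 1·1.
h₀' ⇒ L via d/dx closure of L₀.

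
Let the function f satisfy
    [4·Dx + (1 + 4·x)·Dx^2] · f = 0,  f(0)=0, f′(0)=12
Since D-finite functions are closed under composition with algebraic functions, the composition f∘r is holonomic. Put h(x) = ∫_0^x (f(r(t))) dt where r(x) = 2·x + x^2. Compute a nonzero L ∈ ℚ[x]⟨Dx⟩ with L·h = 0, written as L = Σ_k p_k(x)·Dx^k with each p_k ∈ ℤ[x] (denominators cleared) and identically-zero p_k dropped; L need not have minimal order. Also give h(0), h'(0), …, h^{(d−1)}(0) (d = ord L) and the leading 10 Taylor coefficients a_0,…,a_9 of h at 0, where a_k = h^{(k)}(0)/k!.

L = (7 + 8·x + 4·x^2)·Dx^2 + (1 + 9·x + 12·x^2 + 4·x^3)·Dx^3  (order 3).
h: a_k = 0, 0, 12, -28, 104, -2328/5, 11584/5, -12352, 484032/7, -1204288/3, …
ICs: h(0) = 0, h′(0) = 0, h′′(0) = 24.

f: a_k = 0, 12, -24, 64, -192, 3072/5, -2048, 49152/7, -24576, 262144/3, …
Change of var in L_f (x↦r) gives L₀.
∫: right-multiply L₀ by Dx.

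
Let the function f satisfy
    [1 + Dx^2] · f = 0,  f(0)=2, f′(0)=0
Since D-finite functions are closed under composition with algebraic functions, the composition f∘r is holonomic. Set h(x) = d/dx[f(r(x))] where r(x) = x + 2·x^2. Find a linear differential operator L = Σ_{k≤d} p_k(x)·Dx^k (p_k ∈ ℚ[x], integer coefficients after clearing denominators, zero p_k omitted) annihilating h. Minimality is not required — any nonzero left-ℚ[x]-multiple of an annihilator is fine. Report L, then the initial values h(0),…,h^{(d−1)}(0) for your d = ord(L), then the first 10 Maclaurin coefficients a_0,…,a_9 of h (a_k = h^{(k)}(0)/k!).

L = (49 + 16·x + 96·x^2 + 256·x^3 + 256·x^4) + (-12 - 48·x)·Dx + (1 + 8·x + 16·x^2)·Dx^2  (order 2).
h: a_k = 0, -2, -12, -47/3, 10/3, 719/60, 553/30, 23521/2520, -559/140, -1199521/181440, …
ICs: h(0) = 0, h′(0) = -2.

f: a_k = 2, 0, -1, 0, 1/12, 0, -1/360, 0, 1/20160, 0, …
h₀=f(r): pull back L_f along r ⇒ L₀.
Differentiate: ansatz ord ≤ ord L₀ ⇒ L.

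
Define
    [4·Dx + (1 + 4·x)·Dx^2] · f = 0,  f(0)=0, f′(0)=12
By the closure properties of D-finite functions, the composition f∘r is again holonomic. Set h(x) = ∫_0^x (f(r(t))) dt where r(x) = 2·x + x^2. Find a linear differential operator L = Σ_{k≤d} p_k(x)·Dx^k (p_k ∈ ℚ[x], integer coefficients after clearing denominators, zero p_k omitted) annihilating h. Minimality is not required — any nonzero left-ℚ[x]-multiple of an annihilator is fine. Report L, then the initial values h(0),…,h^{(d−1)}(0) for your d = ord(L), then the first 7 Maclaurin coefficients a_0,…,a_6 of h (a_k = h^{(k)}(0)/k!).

f: a_k = 0, 12, -24, 64, -192, 3072/5, -2048, …
f∘r: x↦r, Dx↦Dx/r' in L_f ⇒ L₀.
h=∫h₀ ⇒ L = L₀·Dx.
L = (7 + 8·x + 4·x^2)·Dx^2 + (1 + 9·x + 12·x^2 + 4·x^3)·Dx^3  (order 3).
h: a_k = 0, 0, 12, -28, 104, -2328/5, 11584/5, …
ICs: h(0) = 0, h′(0) = 0, h′′(0) = 24.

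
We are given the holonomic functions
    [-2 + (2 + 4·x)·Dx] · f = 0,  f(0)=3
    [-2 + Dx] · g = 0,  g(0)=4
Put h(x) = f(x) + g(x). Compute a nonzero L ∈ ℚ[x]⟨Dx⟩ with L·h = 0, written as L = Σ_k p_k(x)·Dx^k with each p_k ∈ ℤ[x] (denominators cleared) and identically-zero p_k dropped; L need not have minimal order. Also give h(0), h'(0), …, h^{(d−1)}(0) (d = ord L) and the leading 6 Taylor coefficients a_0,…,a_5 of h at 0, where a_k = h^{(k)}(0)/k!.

f: a_k = 3, 3, -3/2, 3/2, -15/8, 21/8, …
g: a_k = 4, 8, 8, 16/3, 8/3, 16/15, …
Sum ⇒ L₀ = lclm(L_f,L_g) in ℚ(x)⟨Dx⟩.
L = (6 + 8·x) + (-5 - 16·x - 16·x^2)·Dx + (1 + 6·x + 8·x^2)·Dx^2  (order 2).
h: a_k = 7, 11, 13/2, 41/6, 19/24, 443/120, …
ICs: h(0) = 7, h′(0) = 11.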